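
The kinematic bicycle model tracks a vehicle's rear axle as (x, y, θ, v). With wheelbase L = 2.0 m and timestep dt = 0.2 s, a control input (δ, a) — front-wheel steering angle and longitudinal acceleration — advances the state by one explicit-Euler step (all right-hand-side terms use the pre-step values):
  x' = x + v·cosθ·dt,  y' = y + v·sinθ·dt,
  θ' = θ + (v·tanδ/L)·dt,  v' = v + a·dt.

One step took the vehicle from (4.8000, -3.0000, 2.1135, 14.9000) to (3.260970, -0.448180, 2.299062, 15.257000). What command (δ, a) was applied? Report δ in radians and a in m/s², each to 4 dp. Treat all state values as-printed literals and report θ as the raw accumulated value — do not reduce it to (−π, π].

δ = 0.1239, a = 1.7850

a = (v'−v)/dt = (0.357000)/0.2 = 1.7850
Δθ = θ'−θ = 0.185562;  (v·dt/L) = 14.9000·0.2/2.0 = 1.490000
tan δ = Δθ·L/(v·dt) = 0.124538  →  δ = 0.1239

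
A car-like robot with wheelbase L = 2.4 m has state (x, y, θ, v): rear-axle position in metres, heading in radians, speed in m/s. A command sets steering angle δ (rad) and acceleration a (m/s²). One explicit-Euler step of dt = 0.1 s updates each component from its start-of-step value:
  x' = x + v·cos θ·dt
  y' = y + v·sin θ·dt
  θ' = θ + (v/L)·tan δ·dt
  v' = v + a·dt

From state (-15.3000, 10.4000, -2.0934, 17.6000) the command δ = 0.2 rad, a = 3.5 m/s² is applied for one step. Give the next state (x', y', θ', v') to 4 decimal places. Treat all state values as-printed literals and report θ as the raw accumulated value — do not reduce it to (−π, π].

(-16.1785, 8.8749, -1.9447, 17.9500)

x' = -15.3000 + 17.6000·cos(-2.0934)·0.1 = -16.1785
y' = 10.4000 + 17.6000·sin(-2.0934)·0.1 = 8.8749
θ' = -2.0934 + (17.6000/2.4)·tan(0.2)·0.1 = -1.9447
v' = 17.6000 + 3.5000·0.1 = 17.9500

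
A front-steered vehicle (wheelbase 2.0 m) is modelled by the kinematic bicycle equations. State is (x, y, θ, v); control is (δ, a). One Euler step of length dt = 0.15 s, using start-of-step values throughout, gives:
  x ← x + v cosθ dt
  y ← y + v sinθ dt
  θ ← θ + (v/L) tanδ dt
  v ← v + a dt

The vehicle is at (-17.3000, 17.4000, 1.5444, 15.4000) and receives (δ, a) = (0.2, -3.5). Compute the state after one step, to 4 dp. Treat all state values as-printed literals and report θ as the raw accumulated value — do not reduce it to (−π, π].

(-17.2390, 19.7092, 1.7785, 14.8750)

x' = -17.3000 + 15.4000·cos(1.5444)·0.15 = -17.2390
y' = 17.4000 + 15.4000·sin(1.5444)·0.15 = 19.7092
θ' = 1.5444 + (15.4000/2.0)·tan(0.2)·0.15 = 1.7785
v' = 15.4000 − 3.5000·0.15 = 14.8750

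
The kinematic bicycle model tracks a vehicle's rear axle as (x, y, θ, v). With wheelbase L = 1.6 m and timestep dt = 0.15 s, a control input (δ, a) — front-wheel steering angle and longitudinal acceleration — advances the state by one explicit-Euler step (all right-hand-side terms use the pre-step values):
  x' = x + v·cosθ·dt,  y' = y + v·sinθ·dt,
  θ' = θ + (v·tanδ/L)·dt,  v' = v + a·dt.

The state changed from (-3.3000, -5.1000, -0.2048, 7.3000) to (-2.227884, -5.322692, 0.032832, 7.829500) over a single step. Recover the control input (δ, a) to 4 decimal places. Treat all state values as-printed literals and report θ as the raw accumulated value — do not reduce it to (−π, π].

a = (v'−v)/dt = (0.529500)/0.15 = 3.5300
Δθ = θ'−θ = 0.237632;  (v·dt/L) = 7.3000·0.15/1.6 = 0.684375
tan δ = Δθ·L/(v·dt) = 0.347225  →  δ = 0.3342

δ = 0.3342, a = 3.5300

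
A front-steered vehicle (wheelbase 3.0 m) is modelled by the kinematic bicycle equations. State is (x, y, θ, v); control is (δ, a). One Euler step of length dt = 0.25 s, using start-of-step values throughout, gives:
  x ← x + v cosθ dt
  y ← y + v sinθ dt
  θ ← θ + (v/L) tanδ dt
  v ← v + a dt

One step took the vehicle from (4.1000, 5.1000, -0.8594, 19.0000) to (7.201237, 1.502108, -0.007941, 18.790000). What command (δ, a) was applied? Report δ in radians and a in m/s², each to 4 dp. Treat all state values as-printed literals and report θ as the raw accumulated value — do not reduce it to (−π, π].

δ = 0.4934, a = -0.8400

a = (v'−v)/dt = (-0.210000)/0.25 = -0.8400
Δθ = θ'−θ = 0.851459;  (v·dt/L) = 19.0000·0.25/3.0 = 1.583333
tan δ = Δθ·L/(v·dt) = 0.537764  →  δ = 0.4934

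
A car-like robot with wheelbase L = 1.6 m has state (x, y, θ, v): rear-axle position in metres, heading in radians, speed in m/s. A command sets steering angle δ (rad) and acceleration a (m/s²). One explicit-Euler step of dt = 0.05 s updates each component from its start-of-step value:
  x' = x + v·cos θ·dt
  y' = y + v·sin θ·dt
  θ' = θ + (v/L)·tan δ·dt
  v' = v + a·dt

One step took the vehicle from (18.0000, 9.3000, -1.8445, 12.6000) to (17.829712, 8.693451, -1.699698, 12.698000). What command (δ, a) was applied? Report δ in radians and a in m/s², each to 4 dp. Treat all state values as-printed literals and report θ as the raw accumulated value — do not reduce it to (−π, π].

a = (v'−v)/dt = (0.098000)/0.05 = 1.9600
Δθ = θ'−θ = 0.144802;  (v·dt/L) = 12.6000·0.05/1.6 = 0.393750
tan δ = Δθ·L/(v·dt) = 0.367751  →  δ = 0.3524

δ = 0.3524, a = 1.9600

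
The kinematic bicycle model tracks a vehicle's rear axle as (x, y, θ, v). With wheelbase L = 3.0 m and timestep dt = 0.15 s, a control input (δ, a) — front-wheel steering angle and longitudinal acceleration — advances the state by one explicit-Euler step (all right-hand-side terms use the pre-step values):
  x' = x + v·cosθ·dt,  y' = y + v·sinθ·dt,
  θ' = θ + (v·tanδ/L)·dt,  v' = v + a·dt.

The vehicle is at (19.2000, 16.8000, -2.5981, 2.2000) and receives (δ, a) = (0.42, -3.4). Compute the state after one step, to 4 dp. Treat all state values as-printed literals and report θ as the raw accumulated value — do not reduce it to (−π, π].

x' = 19.2000 + 2.2000·cos(-2.5981)·0.15 = 18.9176
y' = 16.8000 + 2.2000·sin(-2.5981)·0.15 = 16.6293
θ' = -2.5981 + (2.2000/3.0)·tan(0.42)·0.15 = -2.5490
v' = 2.2000 − 3.4000·0.15 = 1.6900

(18.9176, 16.6293, -2.5490, 1.6900)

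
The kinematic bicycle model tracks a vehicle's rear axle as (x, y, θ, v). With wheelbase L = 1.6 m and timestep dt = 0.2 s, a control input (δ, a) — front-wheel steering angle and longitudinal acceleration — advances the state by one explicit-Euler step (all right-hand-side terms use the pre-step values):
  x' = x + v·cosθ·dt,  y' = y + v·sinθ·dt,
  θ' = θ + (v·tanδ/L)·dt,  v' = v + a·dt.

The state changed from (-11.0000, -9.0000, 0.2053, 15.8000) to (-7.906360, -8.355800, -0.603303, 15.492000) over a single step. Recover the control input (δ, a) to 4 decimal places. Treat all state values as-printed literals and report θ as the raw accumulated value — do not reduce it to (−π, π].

a = (v'−v)/dt = (-0.308000)/0.2 = -1.5400
Δθ = θ'−θ = -0.808603;  (v·dt/L) = 15.8000·0.2/1.6 = 1.975000
tan δ = Δθ·L/(v·dt) = -0.409419  →  δ = -0.3886

δ = -0.3886, a = -1.5400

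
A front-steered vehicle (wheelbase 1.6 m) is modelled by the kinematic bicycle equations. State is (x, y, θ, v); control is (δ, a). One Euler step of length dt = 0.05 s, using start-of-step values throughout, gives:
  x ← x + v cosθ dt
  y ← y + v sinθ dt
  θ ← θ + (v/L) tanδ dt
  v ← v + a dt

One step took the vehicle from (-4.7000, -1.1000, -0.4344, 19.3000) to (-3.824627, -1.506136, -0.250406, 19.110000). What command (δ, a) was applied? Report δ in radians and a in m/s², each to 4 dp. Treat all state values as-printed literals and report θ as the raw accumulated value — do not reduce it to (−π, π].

a = (v'−v)/dt = (-0.190000)/0.05 = -3.8000
Δθ = θ'−θ = 0.183994;  (v·dt/L) = 19.3000·0.05/1.6 = 0.603125
tan δ = Δθ·L/(v·dt) = 0.305068  →  δ = 0.2961

δ = 0.2961, a = -3.8000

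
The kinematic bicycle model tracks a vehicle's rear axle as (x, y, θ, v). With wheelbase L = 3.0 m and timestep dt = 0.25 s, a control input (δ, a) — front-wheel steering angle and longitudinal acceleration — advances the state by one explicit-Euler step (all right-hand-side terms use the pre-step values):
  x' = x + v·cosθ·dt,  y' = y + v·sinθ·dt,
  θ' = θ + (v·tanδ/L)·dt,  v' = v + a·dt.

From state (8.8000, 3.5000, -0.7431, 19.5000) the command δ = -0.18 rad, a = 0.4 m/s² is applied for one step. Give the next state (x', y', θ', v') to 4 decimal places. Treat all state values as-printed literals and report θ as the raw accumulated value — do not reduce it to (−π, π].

x' = 8.8000 + 19.5000·cos(-0.7431)·0.25 = 12.3898
y' = 3.5000 + 19.5000·sin(-0.7431)·0.25 = 0.2017
θ' = -0.7431 + (19.5000/3.0)·tan(-0.18)·0.25 = -1.0388
v' = 19.5000 + 0.4000·0.25 = 19.6000

(12.3898, 0.2017, -1.0388, 19.6000)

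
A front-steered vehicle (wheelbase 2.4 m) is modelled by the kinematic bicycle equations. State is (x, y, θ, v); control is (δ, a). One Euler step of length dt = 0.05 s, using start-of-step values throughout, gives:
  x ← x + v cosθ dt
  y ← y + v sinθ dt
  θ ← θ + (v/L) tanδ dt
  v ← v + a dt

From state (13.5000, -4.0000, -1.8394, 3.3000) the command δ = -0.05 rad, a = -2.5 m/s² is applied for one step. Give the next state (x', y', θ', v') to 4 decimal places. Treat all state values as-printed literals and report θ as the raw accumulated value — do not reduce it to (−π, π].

(13.4562, -4.1591, -1.8428, 3.1750)

x' = 13.5000 + 3.3000·cos(-1.8394)·0.05 = 13.4562
y' = -4.0000 + 3.3000·sin(-1.8394)·0.05 = -4.1591
θ' = -1.8394 + (3.3000/2.4)·tan(-0.05)·0.05 = -1.8428
v' = 3.3000 − 2.5000·0.05 = 3.1750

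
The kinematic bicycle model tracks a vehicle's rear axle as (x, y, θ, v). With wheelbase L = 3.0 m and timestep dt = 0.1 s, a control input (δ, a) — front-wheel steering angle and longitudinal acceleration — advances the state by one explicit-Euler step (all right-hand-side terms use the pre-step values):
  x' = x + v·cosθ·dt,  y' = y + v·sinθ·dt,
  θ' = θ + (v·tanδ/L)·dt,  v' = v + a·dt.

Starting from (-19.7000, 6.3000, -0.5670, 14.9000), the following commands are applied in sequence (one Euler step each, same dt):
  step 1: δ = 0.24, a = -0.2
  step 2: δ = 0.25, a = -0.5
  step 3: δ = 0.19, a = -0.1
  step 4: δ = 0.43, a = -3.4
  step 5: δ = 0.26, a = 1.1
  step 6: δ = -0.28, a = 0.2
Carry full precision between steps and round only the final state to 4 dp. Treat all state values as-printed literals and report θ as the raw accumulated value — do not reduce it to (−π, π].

after step 1 (δ=0.24, a=-0.2): (-18.443161, 5.499715, -0.445457, 14.880000)
after step 2 (δ=0.25, a=-0.5): (-17.100369, 4.858580, -0.318808, 14.830000)
after step 3 (δ=0.19, a=-0.1): (-15.692098, 4.393756, -0.223738, 14.820000)
after step 4 (δ=0.43, a=-3.4): (-14.247037, 4.064936, 0.002821, 14.480000)
after step 5 (δ=0.26, a=1.1): (-12.799043, 4.069021, 0.131221, 14.590000)
after step 6 (δ=-0.28, a=0.2): (-11.352586, 4.259924, -0.008626, 14.610000)

(-11.3526, 4.2599, -0.0086, 14.6100)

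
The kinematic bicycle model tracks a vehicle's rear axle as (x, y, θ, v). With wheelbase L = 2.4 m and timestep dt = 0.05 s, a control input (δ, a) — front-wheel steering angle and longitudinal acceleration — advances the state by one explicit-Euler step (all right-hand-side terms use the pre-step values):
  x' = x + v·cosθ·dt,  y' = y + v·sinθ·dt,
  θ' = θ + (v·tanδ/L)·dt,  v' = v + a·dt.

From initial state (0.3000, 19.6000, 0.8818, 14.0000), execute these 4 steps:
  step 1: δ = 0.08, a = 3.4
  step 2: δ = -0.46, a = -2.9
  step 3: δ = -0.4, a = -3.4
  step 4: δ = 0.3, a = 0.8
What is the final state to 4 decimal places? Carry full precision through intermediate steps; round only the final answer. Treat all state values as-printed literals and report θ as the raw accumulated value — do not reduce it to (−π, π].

after step 1 (δ=0.08, a=3.4): (0.745034, 20.140319, 0.905183, 14.170000)
after step 2 (δ=-0.46, a=-2.9): (1.182562, 20.697582, 0.758923, 14.025000)
after step 3 (δ=-0.4, a=-3.4): (1.691374, 21.180140, 0.635388, 13.855000)
after step 4 (δ=0.3, a=0.8): (2.248928, 21.591280, 0.724676, 13.895000)

(2.2489, 21.5913, 0.7247, 13.8950)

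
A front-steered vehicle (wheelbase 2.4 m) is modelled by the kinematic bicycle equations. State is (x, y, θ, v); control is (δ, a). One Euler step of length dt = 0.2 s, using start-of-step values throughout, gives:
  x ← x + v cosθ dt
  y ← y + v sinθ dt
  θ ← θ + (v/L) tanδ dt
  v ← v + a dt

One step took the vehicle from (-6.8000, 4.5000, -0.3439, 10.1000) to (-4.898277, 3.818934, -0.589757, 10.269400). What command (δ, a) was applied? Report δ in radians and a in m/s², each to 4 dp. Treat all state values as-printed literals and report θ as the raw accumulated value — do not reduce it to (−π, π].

a = (v'−v)/dt = (0.169400)/0.2 = 0.8470
Δθ = θ'−θ = -0.245857;  (v·dt/L) = 10.1000·0.2/2.4 = 0.841667
tan δ = Δθ·L/(v·dt) = -0.292107  →  δ = -0.2842

δ = -0.2842, a = 0.8470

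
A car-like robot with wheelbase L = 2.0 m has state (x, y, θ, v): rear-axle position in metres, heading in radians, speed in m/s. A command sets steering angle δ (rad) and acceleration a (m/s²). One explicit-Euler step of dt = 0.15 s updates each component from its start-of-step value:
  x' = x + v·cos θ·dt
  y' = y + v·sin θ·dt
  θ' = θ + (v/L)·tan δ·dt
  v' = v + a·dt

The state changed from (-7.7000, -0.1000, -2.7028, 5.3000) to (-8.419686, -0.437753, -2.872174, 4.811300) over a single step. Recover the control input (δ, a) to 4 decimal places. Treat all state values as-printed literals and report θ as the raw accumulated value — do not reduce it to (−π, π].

a = (v'−v)/dt = (-0.488700)/0.15 = -3.2580
Δθ = θ'−θ = -0.169374;  (v·dt/L) = 5.3000·0.15/2.0 = 0.397500
tan δ = Δθ·L/(v·dt) = -0.426098  →  δ = -0.4028

δ = -0.4028, a = -3.2580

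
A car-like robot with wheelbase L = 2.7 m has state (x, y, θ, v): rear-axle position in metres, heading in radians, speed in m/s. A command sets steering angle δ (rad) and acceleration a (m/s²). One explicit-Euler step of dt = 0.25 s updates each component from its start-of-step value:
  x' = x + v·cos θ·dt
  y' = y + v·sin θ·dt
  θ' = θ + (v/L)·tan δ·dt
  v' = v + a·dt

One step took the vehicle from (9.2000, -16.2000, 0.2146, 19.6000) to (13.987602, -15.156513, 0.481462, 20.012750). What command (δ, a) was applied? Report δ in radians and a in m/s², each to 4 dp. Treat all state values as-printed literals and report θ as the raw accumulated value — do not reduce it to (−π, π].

δ = 0.1460, a = 1.6510

a = (v'−v)/dt = (0.412750)/0.25 = 1.6510
Δθ = θ'−θ = 0.266862;  (v·dt/L) = 19.6000·0.25/2.7 = 1.814815
tan δ = Δθ·L/(v·dt) = 0.147046  →  δ = 0.1460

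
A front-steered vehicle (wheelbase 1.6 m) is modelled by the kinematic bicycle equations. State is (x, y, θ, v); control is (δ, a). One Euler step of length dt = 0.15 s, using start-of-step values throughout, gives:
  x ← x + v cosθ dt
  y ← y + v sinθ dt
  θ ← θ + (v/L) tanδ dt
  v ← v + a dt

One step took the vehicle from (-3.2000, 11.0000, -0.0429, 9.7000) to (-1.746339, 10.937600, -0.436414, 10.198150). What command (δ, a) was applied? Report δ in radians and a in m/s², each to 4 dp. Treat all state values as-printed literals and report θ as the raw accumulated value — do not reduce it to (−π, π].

δ = -0.4084, a = 3.3210

a = (v'−v)/dt = (0.498150)/0.15 = 3.3210
Δθ = θ'−θ = -0.393514;  (v·dt/L) = 9.7000·0.15/1.6 = 0.909375
tan δ = Δθ·L/(v·dt) = -0.432730  →  δ = -0.4084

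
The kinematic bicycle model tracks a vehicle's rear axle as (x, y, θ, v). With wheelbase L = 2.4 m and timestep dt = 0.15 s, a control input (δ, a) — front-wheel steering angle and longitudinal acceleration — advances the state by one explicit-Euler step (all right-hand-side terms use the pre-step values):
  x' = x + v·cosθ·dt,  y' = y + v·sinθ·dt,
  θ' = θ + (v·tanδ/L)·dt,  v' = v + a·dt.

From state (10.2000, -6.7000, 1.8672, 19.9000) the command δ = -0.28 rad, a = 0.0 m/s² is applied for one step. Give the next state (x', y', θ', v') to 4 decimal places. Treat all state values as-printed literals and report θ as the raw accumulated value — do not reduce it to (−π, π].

(9.3281, -3.8452, 1.5096, 19.9000)

x' = 10.2000 + 19.9000·cos(1.8672)·0.15 = 9.3281
y' = -6.7000 + 19.9000·sin(1.8672)·0.15 = -3.8452
θ' = 1.8672 + (19.9000/2.4)·tan(-0.28)·0.15 = 1.5096
v' = 19.9000 + 0.0000·0.15 = 19.9000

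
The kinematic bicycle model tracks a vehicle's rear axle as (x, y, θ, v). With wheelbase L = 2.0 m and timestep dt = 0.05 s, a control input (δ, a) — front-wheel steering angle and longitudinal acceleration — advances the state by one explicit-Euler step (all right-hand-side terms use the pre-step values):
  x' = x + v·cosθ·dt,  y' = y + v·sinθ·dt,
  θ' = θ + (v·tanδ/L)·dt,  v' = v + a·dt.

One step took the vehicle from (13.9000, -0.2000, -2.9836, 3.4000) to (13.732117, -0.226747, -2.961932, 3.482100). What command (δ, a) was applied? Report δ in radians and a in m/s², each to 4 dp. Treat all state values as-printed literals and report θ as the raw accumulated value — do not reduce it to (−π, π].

δ = 0.2496, a = 1.6420

a = (v'−v)/dt = (0.082100)/0.05 = 1.6420
Δθ = θ'−θ = 0.021668;  (v·dt/L) = 3.4000·0.05/2.0 = 0.085000
tan δ = Δθ·L/(v·dt) = 0.254918  →  δ = 0.2496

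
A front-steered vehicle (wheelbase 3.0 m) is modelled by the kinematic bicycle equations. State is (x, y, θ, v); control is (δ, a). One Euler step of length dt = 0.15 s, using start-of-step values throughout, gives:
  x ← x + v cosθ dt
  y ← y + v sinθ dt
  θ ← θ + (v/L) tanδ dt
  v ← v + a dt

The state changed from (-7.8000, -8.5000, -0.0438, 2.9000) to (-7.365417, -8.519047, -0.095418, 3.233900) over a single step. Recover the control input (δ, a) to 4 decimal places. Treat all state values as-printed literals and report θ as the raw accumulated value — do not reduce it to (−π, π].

a = (v'−v)/dt = (0.333900)/0.15 = 2.2260
Δθ = θ'−θ = -0.051618;  (v·dt/L) = 2.9000·0.15/3.0 = 0.145000
tan δ = Δθ·L/(v·dt) = -0.355986  →  δ = -0.3420

δ = -0.3420, a = 2.2260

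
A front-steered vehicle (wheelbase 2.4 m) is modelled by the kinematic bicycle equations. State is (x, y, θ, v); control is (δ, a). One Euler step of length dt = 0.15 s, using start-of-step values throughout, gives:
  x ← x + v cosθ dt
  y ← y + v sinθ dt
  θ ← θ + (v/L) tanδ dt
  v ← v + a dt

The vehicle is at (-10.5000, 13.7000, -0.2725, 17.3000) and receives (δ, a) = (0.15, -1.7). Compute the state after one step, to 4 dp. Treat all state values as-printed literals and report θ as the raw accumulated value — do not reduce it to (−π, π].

(-8.0008, 13.0016, -0.1091, 17.0450)

x' = -10.5000 + 17.3000·cos(-0.2725)·0.15 = -8.0008
y' = 13.7000 + 17.3000·sin(-0.2725)·0.15 = 13.0016
θ' = -0.2725 + (17.3000/2.4)·tan(0.15)·0.15 = -0.1091
v' = 17.3000 − 1.7000·0.15 = 17.0450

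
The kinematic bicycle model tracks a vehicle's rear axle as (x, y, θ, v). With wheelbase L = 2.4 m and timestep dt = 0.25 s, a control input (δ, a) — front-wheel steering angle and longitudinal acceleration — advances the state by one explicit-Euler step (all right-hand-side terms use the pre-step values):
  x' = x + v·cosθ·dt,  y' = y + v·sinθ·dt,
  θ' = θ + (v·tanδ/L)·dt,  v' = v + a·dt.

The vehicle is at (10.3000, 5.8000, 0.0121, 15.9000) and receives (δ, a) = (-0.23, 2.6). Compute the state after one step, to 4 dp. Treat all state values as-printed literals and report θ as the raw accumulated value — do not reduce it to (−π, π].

x' = 10.3000 + 15.9000·cos(0.0121)·0.25 = 14.2747
y' = 5.8000 + 15.9000·sin(0.0121)·0.25 = 5.8481
θ' = 0.0121 + (15.9000/2.4)·tan(-0.23)·0.25 = -0.3757
v' = 15.9000 + 2.6000·0.25 = 16.5500

(14.2747, 5.8481, -0.3757, 16.5500)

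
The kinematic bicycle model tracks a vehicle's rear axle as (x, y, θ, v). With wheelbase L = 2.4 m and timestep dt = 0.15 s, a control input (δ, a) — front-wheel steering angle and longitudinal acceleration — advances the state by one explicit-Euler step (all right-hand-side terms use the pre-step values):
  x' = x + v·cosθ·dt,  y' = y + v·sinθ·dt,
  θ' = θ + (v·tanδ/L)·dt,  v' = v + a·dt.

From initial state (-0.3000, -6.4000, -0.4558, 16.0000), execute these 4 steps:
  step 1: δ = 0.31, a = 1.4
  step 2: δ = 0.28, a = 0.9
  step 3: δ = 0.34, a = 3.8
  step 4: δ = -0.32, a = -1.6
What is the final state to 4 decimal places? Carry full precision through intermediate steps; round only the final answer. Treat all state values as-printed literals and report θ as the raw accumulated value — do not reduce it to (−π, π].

(8.8916, -6.1497, 0.1669, 16.6750)

after step 1 (δ=0.31, a=1.4): (1.854982, -7.456434, -0.135472, 16.210000)
after step 2 (δ=0.28, a=0.9): (4.264204, -7.784829, 0.155856, 16.345000)
after step 3 (δ=0.34, a=3.8): (6.686236, -7.404254, 0.517220, 16.915000)
after step 4 (δ=-0.32, a=-1.6): (8.891606, -6.149670, 0.166880, 16.675000)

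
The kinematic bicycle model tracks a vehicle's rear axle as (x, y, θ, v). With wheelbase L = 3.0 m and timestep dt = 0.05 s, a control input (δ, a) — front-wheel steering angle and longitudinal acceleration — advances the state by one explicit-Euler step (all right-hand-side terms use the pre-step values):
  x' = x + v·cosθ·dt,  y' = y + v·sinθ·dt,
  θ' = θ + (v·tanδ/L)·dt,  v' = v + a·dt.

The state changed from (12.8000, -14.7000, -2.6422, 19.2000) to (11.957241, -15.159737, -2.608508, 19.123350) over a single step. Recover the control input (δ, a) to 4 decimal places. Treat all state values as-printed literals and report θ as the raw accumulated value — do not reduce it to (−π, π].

a = (v'−v)/dt = (-0.076650)/0.05 = -1.5330
Δθ = θ'−θ = 0.033692;  (v·dt/L) = 19.2000·0.05/3.0 = 0.320000
tan δ = Δθ·L/(v·dt) = 0.105287  →  δ = 0.1049

δ = 0.1049, a = -1.5330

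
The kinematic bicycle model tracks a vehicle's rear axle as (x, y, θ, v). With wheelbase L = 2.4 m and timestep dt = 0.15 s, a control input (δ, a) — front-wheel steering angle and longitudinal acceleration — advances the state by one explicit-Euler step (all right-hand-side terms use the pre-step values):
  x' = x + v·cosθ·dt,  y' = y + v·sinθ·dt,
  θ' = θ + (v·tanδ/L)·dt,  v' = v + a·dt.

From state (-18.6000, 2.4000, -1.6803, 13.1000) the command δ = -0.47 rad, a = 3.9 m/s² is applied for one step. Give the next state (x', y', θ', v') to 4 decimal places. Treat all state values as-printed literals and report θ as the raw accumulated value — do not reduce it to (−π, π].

x' = -18.6000 + 13.1000·cos(-1.6803)·0.15 = -18.8147
y' = 2.4000 + 13.1000·sin(-1.6803)·0.15 = 0.4468
θ' = -1.6803 + (13.1000/2.4)·tan(-0.47)·0.15 = -2.0962
v' = 13.1000 + 3.9000·0.15 = 13.6850

(-18.8147, 0.4468, -2.0962, 13.6850)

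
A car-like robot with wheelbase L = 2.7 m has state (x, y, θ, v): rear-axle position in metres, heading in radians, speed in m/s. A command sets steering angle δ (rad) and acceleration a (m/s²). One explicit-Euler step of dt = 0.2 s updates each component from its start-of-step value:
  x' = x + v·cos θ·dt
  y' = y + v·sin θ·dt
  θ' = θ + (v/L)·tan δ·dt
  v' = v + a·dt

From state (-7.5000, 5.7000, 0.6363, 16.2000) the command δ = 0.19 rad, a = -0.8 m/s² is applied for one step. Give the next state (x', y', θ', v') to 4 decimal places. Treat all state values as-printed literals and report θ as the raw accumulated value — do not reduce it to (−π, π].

x' = -7.5000 + 16.2000·cos(0.6363)·0.2 = -4.8941
y' = 5.7000 + 16.2000·sin(0.6363)·0.2 = 7.6253
θ' = 0.6363 + (16.2000/2.7)·tan(0.19)·0.2 = 0.8671
v' = 16.2000 − 0.8000·0.2 = 16.0400

(-4.8941, 7.6253, 0.8671, 16.0400)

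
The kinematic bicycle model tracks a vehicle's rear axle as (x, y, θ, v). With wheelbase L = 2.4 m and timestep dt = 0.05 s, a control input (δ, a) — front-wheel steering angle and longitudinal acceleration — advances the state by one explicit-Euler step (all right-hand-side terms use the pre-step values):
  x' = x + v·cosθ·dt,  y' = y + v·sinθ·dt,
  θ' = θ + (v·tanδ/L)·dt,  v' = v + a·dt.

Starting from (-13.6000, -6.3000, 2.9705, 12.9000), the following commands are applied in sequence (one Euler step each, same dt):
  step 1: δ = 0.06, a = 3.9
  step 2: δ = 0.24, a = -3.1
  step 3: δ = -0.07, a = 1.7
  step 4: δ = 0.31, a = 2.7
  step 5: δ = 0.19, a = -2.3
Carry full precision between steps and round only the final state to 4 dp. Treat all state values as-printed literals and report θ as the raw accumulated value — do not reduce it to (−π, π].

(-16.8324, -5.9493, 3.1742, 13.0450)

after step 1 (δ=0.06, a=3.9): (-14.235583, -6.190183, 2.986644, 13.095000)
after step 2 (δ=0.24, a=-3.1): (-14.882488, -6.089136, 3.053406, 12.940000)
after step 3 (δ=-0.07, a=1.7): (-15.526974, -6.032153, 3.034504, 13.025000)
after step 4 (δ=0.31, a=2.7): (-16.174493, -5.962545, 3.121427, 13.160000)
after step 5 (δ=0.19, a=-2.3): (-16.832360, -5.949277, 3.174154, 13.045000)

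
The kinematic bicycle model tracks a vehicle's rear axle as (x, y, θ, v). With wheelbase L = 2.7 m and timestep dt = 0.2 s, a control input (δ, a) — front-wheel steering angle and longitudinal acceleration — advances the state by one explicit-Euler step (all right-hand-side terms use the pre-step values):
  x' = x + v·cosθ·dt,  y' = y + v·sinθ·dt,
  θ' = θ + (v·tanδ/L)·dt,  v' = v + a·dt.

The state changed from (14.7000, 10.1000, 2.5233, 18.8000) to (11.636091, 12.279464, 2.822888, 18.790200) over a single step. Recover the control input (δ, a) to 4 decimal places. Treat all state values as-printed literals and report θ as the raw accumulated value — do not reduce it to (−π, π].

δ = 0.2119, a = -0.0490

a = (v'−v)/dt = (-0.009800)/0.2 = -0.0490
Δθ = θ'−θ = 0.299588;  (v·dt/L) = 18.8000·0.2/2.7 = 1.392593
tan δ = Δθ·L/(v·dt) = 0.215130  →  δ = 0.2119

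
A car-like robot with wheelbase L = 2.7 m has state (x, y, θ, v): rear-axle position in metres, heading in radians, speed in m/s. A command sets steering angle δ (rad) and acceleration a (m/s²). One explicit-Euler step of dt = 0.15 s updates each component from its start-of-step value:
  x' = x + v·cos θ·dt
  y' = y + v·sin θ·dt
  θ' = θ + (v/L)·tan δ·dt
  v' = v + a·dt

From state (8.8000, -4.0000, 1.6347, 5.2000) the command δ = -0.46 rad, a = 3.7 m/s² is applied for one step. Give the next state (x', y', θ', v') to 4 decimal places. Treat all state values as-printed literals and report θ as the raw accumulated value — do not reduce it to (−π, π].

x' = 8.8000 + 5.2000·cos(1.6347)·0.15 = 8.7502
y' = -4.0000 + 5.2000·sin(1.6347)·0.15 = -3.2216
θ' = 1.6347 + (5.2000/2.7)·tan(-0.46)·0.15 = 1.4916
v' = 5.2000 + 3.7000·0.15 = 5.7550

(8.7502, -3.2216, 1.4916, 5.7550)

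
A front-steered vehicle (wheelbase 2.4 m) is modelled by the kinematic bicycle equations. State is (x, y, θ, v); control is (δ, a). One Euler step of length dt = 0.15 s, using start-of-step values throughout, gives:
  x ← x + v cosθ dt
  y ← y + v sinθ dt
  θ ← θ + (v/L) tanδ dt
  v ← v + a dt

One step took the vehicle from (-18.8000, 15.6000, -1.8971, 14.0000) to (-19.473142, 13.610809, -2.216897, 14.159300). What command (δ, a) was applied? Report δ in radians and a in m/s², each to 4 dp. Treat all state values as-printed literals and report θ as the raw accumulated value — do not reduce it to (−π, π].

δ = -0.3504, a = 1.0620

a = (v'−v)/dt = (0.159300)/0.15 = 1.0620
Δθ = θ'−θ = -0.319797;  (v·dt/L) = 14.0000·0.15/2.4 = 0.875000
tan δ = Δθ·L/(v·dt) = -0.365482  →  δ = -0.3504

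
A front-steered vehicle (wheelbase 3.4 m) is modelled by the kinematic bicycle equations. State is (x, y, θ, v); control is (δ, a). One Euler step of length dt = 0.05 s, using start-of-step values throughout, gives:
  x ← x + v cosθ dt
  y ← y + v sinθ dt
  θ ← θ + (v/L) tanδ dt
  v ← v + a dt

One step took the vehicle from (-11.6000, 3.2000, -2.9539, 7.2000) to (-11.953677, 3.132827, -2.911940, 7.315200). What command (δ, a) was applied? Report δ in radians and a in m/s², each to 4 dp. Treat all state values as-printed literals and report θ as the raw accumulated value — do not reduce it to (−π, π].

a = (v'−v)/dt = (0.115200)/0.05 = 2.3040
Δθ = θ'−θ = 0.041960;  (v·dt/L) = 7.2000·0.05/3.4 = 0.105882
tan δ = Δθ·L/(v·dt) = 0.396289  →  δ = 0.3773

δ = 0.3773, a = 2.3040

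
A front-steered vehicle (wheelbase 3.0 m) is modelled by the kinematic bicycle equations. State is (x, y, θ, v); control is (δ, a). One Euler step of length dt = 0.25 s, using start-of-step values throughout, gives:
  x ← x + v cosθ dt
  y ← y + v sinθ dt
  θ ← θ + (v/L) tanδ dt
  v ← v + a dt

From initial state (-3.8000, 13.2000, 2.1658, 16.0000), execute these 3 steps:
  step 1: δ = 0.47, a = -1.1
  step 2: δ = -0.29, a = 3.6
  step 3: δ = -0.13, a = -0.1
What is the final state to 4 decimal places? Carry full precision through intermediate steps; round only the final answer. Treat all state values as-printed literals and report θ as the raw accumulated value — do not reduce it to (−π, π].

(-13.0061, 20.3129, 2.2709, 16.6000)

after step 1 (δ=0.47, a=-1.1): (-6.042047, 16.512586, 2.843088, 15.725000)
after step 2 (δ=-0.29, a=3.6): (-9.799447, 17.668733, 2.452043, 16.625000)
after step 3 (δ=-0.13, a=-0.1): (-13.006128, 20.312897, 2.270917, 16.600000)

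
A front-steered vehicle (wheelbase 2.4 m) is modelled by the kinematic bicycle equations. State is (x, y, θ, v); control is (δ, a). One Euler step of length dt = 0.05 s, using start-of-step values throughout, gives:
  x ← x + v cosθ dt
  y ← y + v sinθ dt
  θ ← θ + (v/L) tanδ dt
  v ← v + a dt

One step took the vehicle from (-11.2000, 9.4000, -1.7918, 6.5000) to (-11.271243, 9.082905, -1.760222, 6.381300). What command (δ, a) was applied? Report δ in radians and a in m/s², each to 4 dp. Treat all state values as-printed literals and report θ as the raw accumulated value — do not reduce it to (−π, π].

a = (v'−v)/dt = (-0.118700)/0.05 = -2.3740
Δθ = θ'−θ = 0.031578;  (v·dt/L) = 6.5000·0.05/2.4 = 0.135417
tan δ = Δθ·L/(v·dt) = 0.233191  →  δ = 0.2291

δ = 0.2291, a = -2.3740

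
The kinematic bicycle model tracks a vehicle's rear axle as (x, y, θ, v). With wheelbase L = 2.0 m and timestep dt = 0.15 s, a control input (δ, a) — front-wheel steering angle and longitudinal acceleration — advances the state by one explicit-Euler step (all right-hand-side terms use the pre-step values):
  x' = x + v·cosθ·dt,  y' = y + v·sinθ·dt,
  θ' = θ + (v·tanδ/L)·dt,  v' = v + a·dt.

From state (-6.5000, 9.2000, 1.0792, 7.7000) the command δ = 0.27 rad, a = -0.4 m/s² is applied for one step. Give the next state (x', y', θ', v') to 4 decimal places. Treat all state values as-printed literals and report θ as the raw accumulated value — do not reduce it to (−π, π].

x' = -6.5000 + 7.7000·cos(1.0792)·0.15 = -5.9548
y' = 9.2000 + 7.7000·sin(1.0792)·0.15 = 10.2182
θ' = 1.0792 + (7.7000/2.0)·tan(0.27)·0.15 = 1.2390
v' = 7.7000 − 0.4000·0.15 = 7.6400

(-5.9548, 10.2182, 1.2390, 7.6400)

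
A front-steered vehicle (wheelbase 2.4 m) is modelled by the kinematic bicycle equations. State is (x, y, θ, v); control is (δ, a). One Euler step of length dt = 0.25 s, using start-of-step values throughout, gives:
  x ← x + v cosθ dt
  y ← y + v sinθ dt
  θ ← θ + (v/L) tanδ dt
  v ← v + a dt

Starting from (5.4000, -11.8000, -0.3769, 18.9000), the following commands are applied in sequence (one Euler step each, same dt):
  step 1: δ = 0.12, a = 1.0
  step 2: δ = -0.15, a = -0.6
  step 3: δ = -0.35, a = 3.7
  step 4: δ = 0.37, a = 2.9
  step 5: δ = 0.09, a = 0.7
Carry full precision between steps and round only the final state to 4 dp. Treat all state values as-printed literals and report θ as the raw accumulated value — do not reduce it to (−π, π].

(25.6378, -22.6169, -0.1643, 20.8250)

after step 1 (δ=0.12, a=1.0): (9.793352, -13.538988, -0.139509, 19.150000)
after step 2 (δ=-0.15, a=-0.6): (14.534339, -14.204725, -0.440993, 19.000000)
after step 3 (δ=-0.35, a=3.7): (18.829898, -16.232203, -1.163445, 19.925000)
after step 4 (δ=0.37, a=2.9): (20.803364, -20.805854, -0.358427, 20.650000)
after step 5 (δ=0.09, a=0.7): (25.637787, -22.616867, -0.164309, 20.825000)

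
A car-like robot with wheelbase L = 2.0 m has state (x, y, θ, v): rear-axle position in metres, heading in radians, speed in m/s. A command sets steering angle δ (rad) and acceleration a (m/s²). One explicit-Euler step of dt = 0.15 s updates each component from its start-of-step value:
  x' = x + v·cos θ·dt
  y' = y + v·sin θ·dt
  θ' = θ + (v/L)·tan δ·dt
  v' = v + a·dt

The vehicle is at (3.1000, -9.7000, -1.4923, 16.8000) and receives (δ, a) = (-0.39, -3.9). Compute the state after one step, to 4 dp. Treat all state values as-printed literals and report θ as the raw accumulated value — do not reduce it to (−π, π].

x' = 3.1000 + 16.8000·cos(-1.4923)·0.15 = 3.2976
y' = -9.7000 + 16.8000·sin(-1.4923)·0.15 = -12.2122
θ' = -1.4923 + (16.8000/2.0)·tan(-0.39)·0.15 = -2.0102
v' = 16.8000 − 3.9000·0.15 = 16.2150

(3.2976, -12.2122, -2.0102, 16.2150)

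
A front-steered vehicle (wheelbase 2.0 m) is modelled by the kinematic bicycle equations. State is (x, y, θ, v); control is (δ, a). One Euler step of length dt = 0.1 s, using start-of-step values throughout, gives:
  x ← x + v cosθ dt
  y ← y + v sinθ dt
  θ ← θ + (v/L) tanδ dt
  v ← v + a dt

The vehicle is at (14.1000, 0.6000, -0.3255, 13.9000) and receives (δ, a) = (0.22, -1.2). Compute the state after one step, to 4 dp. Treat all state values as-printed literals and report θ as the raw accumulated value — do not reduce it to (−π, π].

x' = 14.1000 + 13.9000·cos(-0.3255)·0.1 = 15.4170
y' = 0.6000 + 13.9000·sin(-0.3255)·0.1 = 0.1555
θ' = -0.3255 + (13.9000/2.0)·tan(0.22)·0.1 = -0.1701
v' = 13.9000 − 1.2000·0.1 = 13.7800

(15.4170, 0.1555, -0.1701, 13.7800)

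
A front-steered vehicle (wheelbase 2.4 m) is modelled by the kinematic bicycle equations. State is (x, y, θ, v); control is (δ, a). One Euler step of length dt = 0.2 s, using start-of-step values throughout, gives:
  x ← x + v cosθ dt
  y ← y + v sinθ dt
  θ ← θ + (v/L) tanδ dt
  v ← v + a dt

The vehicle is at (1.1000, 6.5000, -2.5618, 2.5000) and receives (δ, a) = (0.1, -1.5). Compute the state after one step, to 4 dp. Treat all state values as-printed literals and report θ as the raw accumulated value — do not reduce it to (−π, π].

x' = 1.1000 + 2.5000·cos(-2.5618)·0.2 = 0.6817
y' = 6.5000 + 2.5000·sin(-2.5618)·0.2 = 6.2261
θ' = -2.5618 + (2.5000/2.4)·tan(0.1)·0.2 = -2.5409
v' = 2.5000 − 1.5000·0.2 = 2.2000

(0.6817, 6.2261, -2.5409, 2.2000)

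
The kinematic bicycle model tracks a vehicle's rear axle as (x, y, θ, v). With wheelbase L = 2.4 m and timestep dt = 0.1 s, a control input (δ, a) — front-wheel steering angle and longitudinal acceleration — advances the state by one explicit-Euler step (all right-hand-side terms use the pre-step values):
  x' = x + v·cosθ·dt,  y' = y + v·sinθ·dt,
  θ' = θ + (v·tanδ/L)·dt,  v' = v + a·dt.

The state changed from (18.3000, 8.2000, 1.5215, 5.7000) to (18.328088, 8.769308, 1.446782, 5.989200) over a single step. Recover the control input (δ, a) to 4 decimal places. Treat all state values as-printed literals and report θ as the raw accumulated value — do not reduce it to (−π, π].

δ = -0.3048, a = 2.8920

a = (v'−v)/dt = (0.289200)/0.1 = 2.8920
Δθ = θ'−θ = -0.074718;  (v·dt/L) = 5.7000·0.1/2.4 = 0.237500
tan δ = Δθ·L/(v·dt) = -0.314602  →  δ = -0.3048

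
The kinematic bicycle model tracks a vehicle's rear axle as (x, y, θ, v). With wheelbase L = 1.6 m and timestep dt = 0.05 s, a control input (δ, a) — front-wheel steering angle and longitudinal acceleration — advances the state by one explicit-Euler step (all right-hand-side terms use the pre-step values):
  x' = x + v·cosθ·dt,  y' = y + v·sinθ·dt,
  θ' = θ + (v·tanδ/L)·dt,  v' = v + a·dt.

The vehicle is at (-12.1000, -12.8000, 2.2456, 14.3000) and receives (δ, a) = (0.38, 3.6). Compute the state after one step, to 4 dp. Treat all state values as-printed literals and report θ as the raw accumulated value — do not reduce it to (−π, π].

x' = -12.1000 + 14.3000·cos(2.2456)·0.05 = -12.5467
y' = -12.8000 + 14.3000·sin(2.2456)·0.05 = -12.2417
θ' = 2.2456 + (14.3000/1.6)·tan(0.38)·0.05 = 2.4241
v' = 14.3000 + 3.6000·0.05 = 14.4800

(-12.5467, -12.2417, 2.4241, 14.4800)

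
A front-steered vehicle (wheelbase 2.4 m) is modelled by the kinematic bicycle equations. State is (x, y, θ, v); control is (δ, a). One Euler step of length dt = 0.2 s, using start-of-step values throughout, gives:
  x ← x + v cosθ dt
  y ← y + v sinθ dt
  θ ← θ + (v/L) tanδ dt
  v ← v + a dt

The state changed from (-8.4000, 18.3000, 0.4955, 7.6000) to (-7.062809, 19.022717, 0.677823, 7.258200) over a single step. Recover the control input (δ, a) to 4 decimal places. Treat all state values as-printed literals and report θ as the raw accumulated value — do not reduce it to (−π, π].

a = (v'−v)/dt = (-0.341800)/0.2 = -1.7090
Δθ = θ'−θ = 0.182323;  (v·dt/L) = 7.6000·0.2/2.4 = 0.633333
tan δ = Δθ·L/(v·dt) = 0.287878  →  δ = 0.2803

δ = 0.2803, a = -1.7090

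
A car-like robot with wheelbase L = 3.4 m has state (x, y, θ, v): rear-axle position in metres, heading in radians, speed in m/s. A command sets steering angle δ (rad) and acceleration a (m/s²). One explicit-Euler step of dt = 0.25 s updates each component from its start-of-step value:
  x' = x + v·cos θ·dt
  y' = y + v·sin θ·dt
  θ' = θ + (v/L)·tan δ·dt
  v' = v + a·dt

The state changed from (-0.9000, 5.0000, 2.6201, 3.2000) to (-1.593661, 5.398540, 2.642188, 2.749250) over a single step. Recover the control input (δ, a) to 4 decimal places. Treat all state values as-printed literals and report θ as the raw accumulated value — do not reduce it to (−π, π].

δ = 0.0936, a = -1.8030

a = (v'−v)/dt = (-0.450750)/0.25 = -1.8030
Δθ = θ'−θ = 0.022088;  (v·dt/L) = 3.2000·0.25/3.4 = 0.235294
tan δ = Δθ·L/(v·dt) = 0.093874  →  δ = 0.0936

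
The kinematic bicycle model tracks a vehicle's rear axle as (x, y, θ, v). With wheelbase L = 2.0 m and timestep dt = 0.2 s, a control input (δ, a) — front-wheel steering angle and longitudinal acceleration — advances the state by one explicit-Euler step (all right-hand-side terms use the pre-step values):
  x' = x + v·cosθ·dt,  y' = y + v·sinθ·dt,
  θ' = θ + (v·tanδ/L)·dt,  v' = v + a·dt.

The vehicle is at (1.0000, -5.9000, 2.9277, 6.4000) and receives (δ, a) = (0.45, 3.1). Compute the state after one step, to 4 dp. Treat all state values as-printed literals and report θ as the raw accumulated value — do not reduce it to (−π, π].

(-0.2508, -5.6283, 3.2369, 7.0200)

x' = 1.0000 + 6.4000·cos(2.9277)·0.2 = -0.2508
y' = -5.9000 + 6.4000·sin(2.9277)·0.2 = -5.6283
θ' = 2.9277 + (6.4000/2.0)·tan(0.45)·0.2 = 3.2369
v' = 6.4000 + 3.1000·0.2 = 7.0200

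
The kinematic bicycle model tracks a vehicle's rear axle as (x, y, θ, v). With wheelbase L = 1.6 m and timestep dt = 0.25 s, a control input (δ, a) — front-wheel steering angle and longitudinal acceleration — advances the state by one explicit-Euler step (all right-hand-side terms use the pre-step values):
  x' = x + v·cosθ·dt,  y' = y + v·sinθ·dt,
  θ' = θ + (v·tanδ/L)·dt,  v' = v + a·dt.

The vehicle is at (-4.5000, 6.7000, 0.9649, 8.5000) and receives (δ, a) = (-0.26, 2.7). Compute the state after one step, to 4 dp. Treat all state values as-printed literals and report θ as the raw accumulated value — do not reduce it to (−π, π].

x' = -4.5000 + 8.5000·cos(0.9649)·0.25 = -3.2898
y' = 6.7000 + 8.5000·sin(0.9649)·0.25 = 8.4467
θ' = 0.9649 + (8.5000/1.6)·tan(-0.26)·0.25 = 0.6116
v' = 8.5000 + 2.7000·0.25 = 9.1750

(-3.2898, 8.4467, 0.6116, 9.1750)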